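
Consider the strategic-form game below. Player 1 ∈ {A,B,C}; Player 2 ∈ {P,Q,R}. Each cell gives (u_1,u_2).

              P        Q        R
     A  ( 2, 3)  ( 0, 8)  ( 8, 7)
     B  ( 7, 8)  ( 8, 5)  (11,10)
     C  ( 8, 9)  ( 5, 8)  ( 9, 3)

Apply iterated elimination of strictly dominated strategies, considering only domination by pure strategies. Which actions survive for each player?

Remaining: P1:{B,C} P2:{P,R}

P1 drop A (B beats it: P:7>2 Q:8>0 R:11>8)
P2 drop Q (P beats it: B:8>5 C:9>8)
P1→{B,C} P2→{P,R}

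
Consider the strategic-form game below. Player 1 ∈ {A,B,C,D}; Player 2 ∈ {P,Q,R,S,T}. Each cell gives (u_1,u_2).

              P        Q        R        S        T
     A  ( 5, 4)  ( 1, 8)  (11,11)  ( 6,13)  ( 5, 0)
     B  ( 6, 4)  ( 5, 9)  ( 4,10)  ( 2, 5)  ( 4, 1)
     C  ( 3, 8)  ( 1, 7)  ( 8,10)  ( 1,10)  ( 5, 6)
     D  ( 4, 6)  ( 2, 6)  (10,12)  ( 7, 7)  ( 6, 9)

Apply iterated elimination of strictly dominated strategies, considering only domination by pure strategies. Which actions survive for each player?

Survivors P1:{A,D} P2:{R,S}

P1 drop C (D beats it: P:4>3 Q:2>1 R:10>8 S:7>1 T:6>5)
P2 drop P (R beats it: A:11>4 B:10>4 D:12>6)
P2 drop Q (R beats it: A:11>8 B:10>9 D:12>6)
P1 drop B (A beats it: R:11>4 S:6>2 T:5>4)
P2 drop T (R beats it: A:11>0 D:12>9)
P1→{A,D} P2→{R,S}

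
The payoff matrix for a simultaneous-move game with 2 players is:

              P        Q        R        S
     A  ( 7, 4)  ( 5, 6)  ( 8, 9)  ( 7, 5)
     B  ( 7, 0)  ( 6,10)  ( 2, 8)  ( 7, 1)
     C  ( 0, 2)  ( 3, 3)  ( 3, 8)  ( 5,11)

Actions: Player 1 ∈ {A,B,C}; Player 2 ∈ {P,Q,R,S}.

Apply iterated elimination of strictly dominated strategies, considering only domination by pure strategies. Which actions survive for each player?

Survivors P1:{A,B} P2:{Q,R}

P1 drop C (A beats it: P:7>0 Q:5>3 R:8>3 S:7>5)
P2 drop P (Q beats it: A:6>4 B:10>0)
P2 drop S (Q beats it: A:6>5 B:10>1)
P1→{A,B} P2→{Q,R}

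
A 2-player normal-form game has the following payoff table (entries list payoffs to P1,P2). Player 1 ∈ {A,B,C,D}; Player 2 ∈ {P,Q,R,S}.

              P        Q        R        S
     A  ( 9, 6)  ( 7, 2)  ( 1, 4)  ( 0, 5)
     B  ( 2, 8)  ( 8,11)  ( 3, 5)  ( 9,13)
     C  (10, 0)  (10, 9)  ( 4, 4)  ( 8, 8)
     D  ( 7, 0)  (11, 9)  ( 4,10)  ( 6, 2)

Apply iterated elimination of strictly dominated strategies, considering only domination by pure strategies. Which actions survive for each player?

Survivors P1:{B,C,D} P2:{Q,R,S}

P1 drop A (C beats it: P:10>9 Q:10>7 R:4>1 S:8>0)
P2 drop P (Q beats it: B:11>8 C:9>0 D:9>0)
P1→{B,C,D} P2→{Q,R,S}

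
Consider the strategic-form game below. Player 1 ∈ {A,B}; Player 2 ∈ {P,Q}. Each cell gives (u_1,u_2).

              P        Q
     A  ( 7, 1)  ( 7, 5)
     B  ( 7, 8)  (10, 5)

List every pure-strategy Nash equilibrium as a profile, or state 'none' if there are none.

PSNE = {(B,P)}

(A,P): not NE [P2→Q gives 5>1]
(A,Q): not NE [P1→B gives 10>7]
(B,P): NE
(B,Q): not NE [P2→P gives 8>5]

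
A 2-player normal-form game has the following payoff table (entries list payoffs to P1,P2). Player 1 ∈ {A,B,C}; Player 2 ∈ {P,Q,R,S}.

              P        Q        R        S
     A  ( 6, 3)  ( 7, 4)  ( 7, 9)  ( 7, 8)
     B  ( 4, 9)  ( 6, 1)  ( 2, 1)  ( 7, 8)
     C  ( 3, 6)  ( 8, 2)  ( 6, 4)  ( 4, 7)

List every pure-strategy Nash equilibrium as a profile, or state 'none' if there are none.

(A,P): not NE [P2→R gives 9>3]
(A,Q): not NE [P1→C gives 8>7; P2→R gives 9>4]
(A,R): NE
(A,S): not NE [P2→R gives 9>8]
(B,P): not NE [P1→A gives 6>4]
(B,Q): not NE [P1→C gives 8>6; P2→P gives 9>1]
(B,R): not NE [P1→A gives 7>2; P2→P gives 9>1]
(B,S): not NE [P2→P gives 9>8]
(C,P): not NE [P1→A gives 6>3; P2→S gives 7>6]
(C,Q): not NE [P2→S gives 7>2]
(C,R): not NE [P1→A gives 7>6; P2→S gives 7>4]
(C,S): not NE [P1→B gives 7>4]

PSNE = {(A,R)}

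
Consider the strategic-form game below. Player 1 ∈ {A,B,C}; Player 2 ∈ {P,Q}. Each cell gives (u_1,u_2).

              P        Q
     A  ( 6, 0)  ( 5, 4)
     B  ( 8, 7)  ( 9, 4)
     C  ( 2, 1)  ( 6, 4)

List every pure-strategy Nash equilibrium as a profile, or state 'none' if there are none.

(A,P): not NE [P1→B gives 8>6; P2→Q gives 4>0]
(A,Q): not NE [P1→B gives 9>5]
(B,P): NE
(B,Q): not NE [P2→P gives 7>4]
(C,P): not NE [P1→B gives 8>2; P2→Q gives 4>1]
(C,Q): not NE [P1→B gives 9>6]

NE set: (B,P)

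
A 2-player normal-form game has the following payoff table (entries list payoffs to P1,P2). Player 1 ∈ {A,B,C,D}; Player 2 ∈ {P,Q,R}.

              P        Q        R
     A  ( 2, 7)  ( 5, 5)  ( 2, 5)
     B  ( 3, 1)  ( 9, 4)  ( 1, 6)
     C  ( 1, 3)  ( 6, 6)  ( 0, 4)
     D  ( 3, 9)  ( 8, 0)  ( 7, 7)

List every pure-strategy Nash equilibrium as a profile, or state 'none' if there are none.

(A,P): not NE [P1→D gives 3>2]
(A,Q): not NE [P1→B gives 9>5; P2→P gives 7>5]
(A,R): not NE [P1→D gives 7>2; P2→P gives 7>5]
(B,P): not NE [P2→R gives 6>1]
(B,Q): not NE [P2→R gives 6>4]
(B,R): not NE [P1→D gives 7>1]
(C,P): not NE [P1→D gives 3>1; P2→Q gives 6>3]
(C,Q): not NE [P1→B gives 9>6]
(C,R): not NE [P1→D gives 7>0; P2→Q gives 6>4]
(D,P): NE
(D,Q): not NE [P1→B gives 9>8; P2→P gives 9>0]
(D,R): not NE [P2→P gives 9>7]

Nash profiles: (D,P)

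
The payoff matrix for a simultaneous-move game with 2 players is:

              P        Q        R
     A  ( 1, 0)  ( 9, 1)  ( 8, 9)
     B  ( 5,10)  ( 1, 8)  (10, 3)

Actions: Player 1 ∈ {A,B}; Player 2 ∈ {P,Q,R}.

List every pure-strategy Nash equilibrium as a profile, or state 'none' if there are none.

(A,P): not NE [P1→B gives 5>1; P2→R gives 9>0]
(A,Q): not NE [P2→R gives 9>1]
(A,R): not NE [P1→B gives 10>8]
(B,P): NE
(B,Q): not NE [P1→A gives 9>1; P2→P gives 10>8]
(B,R): not NE [P2→P gives 10>3]

PSNE = {(B,P)}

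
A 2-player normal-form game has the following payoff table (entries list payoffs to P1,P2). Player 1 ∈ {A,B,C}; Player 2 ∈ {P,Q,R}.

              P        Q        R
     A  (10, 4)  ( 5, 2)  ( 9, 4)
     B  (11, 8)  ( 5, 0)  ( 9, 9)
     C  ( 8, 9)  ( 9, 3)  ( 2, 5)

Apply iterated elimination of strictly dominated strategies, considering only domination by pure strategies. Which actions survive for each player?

P2 drop Q (P beats it: A:4>2 B:8>0 C:9>3)
P1 drop C (A beats it: P:10>8 R:9>2)
P1→{A,B} P2→{P,R}

IESDS → P1:{A,B} P2:{P,R}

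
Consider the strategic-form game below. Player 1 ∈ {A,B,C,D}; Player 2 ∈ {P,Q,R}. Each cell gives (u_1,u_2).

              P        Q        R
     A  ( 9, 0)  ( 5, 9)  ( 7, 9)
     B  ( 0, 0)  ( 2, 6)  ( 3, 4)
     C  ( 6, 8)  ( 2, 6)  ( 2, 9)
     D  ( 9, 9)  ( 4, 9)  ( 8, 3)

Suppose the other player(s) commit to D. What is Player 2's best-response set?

P2 best: {P,Q}

u_2(P vs D) = 9
u_2(Q vs D) = 9
u_2(R vs D) = 3
max payoff 9 at {P,Q}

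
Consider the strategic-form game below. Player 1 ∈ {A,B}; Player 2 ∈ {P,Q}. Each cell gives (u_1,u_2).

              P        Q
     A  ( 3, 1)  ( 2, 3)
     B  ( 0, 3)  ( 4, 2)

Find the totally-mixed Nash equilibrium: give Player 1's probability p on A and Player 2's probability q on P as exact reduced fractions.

P1 mixes 1/3 on A; P2 mixes 2/5 on P

P1 indiff ⇒ q·3+(1-q)·2 = q·0+(1-q)·4 ⇒ q(3) = (1-q)(2) ⇒ q = 2/5
P2 indiff ⇒ p·1+(1-p)·3 = p·3+(1-p)·2 ⇒ p(-2) = (1-p)(-1) ⇒ p = 1/3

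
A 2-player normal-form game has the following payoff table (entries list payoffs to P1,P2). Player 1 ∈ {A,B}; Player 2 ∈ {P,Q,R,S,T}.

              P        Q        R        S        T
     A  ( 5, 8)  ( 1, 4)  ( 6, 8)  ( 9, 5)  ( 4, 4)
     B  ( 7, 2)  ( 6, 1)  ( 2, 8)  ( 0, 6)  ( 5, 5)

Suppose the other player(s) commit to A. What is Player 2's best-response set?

argmax u_2 = {P,R}

u_2(P vs A) = 8
u_2(Q vs A) = 4
u_2(R vs A) = 8
u_2(S vs A) = 5
u_2(T vs A) = 4
max payoff 8 at {P,R}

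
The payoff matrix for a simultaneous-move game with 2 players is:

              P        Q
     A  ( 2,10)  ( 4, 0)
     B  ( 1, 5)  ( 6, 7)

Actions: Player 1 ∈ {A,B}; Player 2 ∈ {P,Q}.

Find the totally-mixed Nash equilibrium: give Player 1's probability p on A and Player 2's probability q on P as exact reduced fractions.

P1 indiff ⇒ q·2+(1-q)·4 = q·1+(1-q)·6 ⇒ q(1) = (1-q)(2) ⇒ q = 2/3
P2 indiff ⇒ p·10+(1-p)·5 = p·0+(1-p)·7 ⇒ p(10) = (1-p)(2) ⇒ p = 1/6

p=1/6, q=2/3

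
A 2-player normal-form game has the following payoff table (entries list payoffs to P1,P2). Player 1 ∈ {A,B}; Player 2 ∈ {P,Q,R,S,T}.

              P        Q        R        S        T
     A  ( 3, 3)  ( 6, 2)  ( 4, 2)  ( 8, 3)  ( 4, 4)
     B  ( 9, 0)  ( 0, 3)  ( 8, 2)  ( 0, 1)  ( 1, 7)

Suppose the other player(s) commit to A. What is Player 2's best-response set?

u_2(P vs A) = 3
u_2(Q vs A) = 2
u_2(R vs A) = 2
u_2(S vs A) = 3
u_2(T vs A) = 4
max payoff 4 at {T}

argmax u_2 = {T}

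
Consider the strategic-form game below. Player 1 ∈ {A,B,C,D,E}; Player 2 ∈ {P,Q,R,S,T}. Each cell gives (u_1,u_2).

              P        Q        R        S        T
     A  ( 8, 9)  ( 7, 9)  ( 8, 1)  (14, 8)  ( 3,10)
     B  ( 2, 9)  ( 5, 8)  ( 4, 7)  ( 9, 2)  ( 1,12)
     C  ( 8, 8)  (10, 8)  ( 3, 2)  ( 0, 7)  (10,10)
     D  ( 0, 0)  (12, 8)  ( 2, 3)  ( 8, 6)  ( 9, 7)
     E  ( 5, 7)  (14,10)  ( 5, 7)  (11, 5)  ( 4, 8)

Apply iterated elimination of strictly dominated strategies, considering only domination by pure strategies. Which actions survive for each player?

P1 drop B (A beats it: P:8>2 Q:7>5 R:8>4 S:14>9 T:3>1)
P2 drop P (T beats it: A:10>9 C:10>8 D:7>0 E:8>7)
P2 drop R (Q beats it: A:9>1 C:8>2 D:8>3 E:10>7)
P2 drop S (Q beats it: A:9>8 C:8>7 D:8>6 E:10>5)
P1 drop A (C beats it: Q:10>7 T:10>3)
P1→{C,D,E} P2→{Q,T}

Remaining: P1:{C,D,E} P2:{Q,T}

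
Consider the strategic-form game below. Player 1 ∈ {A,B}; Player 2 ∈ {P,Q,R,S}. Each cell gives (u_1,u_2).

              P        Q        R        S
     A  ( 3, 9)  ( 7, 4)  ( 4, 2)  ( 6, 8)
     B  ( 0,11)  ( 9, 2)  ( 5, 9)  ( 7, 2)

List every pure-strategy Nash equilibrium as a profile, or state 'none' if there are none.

NE set: (A,P)

(A,P): NE
(A,Q): not NE [P1→B gives 9>7; P2→P gives 9>4]
(A,R): not NE [P1→B gives 5>4; P2→P gives 9>2]
(A,S): not NE [P1→B gives 7>6; P2→P gives 9>8]
(B,P): not NE [P1→A gives 3>0]
(B,Q): not NE [P2→P gives 11>2]
(B,R): not NE [P2→P gives 11>9]
(B,S): not NE [P2→P gives 11>2]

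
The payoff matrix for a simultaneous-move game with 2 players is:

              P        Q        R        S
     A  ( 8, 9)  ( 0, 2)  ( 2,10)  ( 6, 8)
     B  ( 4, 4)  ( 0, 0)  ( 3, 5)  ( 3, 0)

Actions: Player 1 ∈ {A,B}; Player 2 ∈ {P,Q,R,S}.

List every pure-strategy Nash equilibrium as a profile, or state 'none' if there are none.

NE set: (B,R)

(A,P): not NE [P2→R gives 10>9]
(A,Q): not NE [P2→R gives 10>2]
(A,R): not NE [P1→B gives 3>2]
(A,S): not NE [P2→R gives 10>8]
(B,P): not NE [P1→A gives 8>4; P2→R gives 5>4]
(B,Q): not NE [P2→R gives 5>0]
(B,R): NE
(B,S): not NE [P1→A gives 6>3; P2→R gives 5>0]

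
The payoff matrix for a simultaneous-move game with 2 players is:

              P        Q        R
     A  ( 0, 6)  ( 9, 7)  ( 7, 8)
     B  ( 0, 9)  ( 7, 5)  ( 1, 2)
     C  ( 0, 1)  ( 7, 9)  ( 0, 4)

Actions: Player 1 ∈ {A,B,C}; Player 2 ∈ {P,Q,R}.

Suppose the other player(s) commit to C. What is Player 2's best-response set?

BR_2 = {Q}

u_2(P vs C) = 1
u_2(Q vs C) = 9
u_2(R vs C) = 4
max payoff 9 at {Q}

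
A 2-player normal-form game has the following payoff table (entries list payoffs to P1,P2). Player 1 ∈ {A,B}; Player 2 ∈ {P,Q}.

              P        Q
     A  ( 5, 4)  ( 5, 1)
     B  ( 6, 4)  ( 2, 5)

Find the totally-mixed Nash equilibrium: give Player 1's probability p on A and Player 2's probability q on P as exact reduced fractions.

(p,q) = (1/4, 3/4)

P1 indiff ⇒ q·5+(1-q)·5 = q·6+(1-q)·2 ⇒ q(-1) = (1-q)(-3) ⇒ q = 3/4
P2 indiff ⇒ p·4+(1-p)·4 = p·1+(1-p)·5 ⇒ p(3) = (1-p)(1) ⇒ p = 1/4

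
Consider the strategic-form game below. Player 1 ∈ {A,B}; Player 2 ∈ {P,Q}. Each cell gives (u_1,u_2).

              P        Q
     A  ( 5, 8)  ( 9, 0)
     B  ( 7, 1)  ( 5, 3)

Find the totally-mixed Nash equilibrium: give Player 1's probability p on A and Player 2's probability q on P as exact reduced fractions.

P1 indiff ⇒ q·5+(1-q)·9 = q·7+(1-q)·5 ⇒ q(-2) = (1-q)(-4) ⇒ q = 2/3
P2 indiff ⇒ p·8+(1-p)·1 = p·0+(1-p)·3 ⇒ p(8) = (1-p)(2) ⇒ p = 1/5

(p,q) = (1/5, 2/3)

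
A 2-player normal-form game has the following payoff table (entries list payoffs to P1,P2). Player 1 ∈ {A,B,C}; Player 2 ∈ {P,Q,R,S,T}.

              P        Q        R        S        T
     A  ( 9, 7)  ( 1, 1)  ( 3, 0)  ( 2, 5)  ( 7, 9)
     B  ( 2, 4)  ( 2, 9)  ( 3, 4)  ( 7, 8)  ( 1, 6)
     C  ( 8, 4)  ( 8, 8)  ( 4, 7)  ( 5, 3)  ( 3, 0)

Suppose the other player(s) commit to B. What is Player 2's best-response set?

u_2(P vs B) = 4
u_2(Q vs B) = 9
u_2(R vs B) = 4
u_2(S vs B) = 8
u_2(T vs B) = 6
max payoff 9 at {Q}

argmax u_2 = {Q}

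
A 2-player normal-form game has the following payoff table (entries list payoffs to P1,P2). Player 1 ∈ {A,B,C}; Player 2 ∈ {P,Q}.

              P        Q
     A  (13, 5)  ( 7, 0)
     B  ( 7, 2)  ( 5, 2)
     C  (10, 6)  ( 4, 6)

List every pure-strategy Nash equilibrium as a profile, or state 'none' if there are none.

(A,P): NE
(A,Q): not NE [P2→P gives 5>0]
(B,P): not NE [P1→A gives 13>7]
(B,Q): not NE [P1→A gives 7>5]
(C,P): not NE [P1→A gives 13>10]
(C,Q): not NE [P1→A gives 7>4]

PSNE = {(A,P)}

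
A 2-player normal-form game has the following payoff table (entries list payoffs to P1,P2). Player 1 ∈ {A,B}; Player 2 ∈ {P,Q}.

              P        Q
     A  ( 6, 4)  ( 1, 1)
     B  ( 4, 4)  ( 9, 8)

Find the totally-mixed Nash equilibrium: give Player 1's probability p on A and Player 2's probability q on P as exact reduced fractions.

p=4/7, q=4/5

P1 indiff ⇒ q·6+(1-q)·1 = q·4+(1-q)·9 ⇒ q(2) = (1-q)(8) ⇒ q = 4/5
P2 indiff ⇒ p·4+(1-p)·4 = p·1+(1-p)·8 ⇒ p(3) = (1-p)(4) ⇒ p = 4/7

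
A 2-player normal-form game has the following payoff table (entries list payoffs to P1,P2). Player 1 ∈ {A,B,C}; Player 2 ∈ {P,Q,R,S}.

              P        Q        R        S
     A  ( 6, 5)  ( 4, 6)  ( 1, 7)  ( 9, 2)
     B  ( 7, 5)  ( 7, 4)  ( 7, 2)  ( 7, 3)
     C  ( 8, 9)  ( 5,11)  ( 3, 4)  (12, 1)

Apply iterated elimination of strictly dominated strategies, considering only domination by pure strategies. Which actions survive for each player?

Remaining: P1:{B,C} P2:{P,Q}

P1 drop A (C beats it: P:8>6 Q:5>4 R:3>1 S:12>9)
P2 drop R (P beats it: B:5>2 C:9>4)
P2 drop S (P beats it: B:5>3 C:9>1)
P1→{B,C} P2→{P,Q}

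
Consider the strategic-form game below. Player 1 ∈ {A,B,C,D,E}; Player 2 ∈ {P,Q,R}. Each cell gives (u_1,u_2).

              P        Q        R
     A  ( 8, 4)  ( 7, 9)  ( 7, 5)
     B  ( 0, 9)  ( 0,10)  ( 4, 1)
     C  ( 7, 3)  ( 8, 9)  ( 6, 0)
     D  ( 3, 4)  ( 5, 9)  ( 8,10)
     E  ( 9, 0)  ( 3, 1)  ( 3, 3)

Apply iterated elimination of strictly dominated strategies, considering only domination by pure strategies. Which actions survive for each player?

P1 drop B (A beats it: P:8>0 Q:7>0 R:7>4)
P2 drop P (Q beats it: A:9>4 C:9>3 D:9>4 E:1>0)
P1 drop E (A beats it: Q:7>3 R:7>3)
P1→{A,C,D} P2→{Q,R}

Remaining: P1:{A,C,D} P2:{Q,R}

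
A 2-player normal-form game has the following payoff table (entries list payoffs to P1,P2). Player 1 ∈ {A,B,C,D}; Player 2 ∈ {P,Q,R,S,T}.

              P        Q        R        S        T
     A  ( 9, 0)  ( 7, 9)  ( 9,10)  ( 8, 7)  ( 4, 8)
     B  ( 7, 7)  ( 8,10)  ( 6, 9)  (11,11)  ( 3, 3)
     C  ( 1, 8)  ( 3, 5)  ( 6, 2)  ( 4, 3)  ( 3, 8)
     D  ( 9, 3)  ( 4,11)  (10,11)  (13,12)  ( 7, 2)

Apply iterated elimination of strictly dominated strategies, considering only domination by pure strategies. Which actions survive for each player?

IESDS → P1:{A,B,D} P2:{Q,R,S}

P1 drop C (A beats it: P:9>1 Q:7>3 R:9>6 S:8>4 T:4>3)
P2 drop P (Q beats it: A:9>0 B:10>7 D:11>3)
P2 drop T (Q beats it: A:9>8 B:10>3 D:11>2)
P1→{A,B,D} P2→{Q,R,S}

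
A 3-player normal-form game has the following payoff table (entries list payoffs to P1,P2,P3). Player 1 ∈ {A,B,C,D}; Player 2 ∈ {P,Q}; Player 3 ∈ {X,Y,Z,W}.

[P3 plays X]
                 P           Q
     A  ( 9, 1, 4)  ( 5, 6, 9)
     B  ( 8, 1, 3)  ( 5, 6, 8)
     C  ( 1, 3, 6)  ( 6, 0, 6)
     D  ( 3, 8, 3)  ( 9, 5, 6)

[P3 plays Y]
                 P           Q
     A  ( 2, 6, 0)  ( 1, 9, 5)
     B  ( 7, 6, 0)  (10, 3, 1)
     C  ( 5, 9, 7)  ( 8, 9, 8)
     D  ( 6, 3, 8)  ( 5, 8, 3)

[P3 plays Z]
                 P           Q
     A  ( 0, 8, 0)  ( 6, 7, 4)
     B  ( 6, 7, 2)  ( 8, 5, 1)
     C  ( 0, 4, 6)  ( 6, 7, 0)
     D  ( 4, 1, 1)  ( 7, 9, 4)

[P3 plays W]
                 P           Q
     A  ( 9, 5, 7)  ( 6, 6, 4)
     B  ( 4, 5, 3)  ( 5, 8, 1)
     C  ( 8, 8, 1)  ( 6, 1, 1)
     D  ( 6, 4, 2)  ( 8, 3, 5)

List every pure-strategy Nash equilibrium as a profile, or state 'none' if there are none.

(A,P,X): not NE [P2→Q gives 6>1; P3→W gives 7>4]
(A,P,Y): not NE [P1→B gives 7>2; P2→Q gives 9>6; P3→W gives 7>0]
(A,P,Z): not NE [P1→B gives 6>0; P3→W gives 7>0]
(A,P,W): not NE [P2→Q gives 6>5]
(A,Q,X): not NE [P1→D gives 9>5]
(A,Q,Y): not NE [P1→B gives 10>1; P3→X gives 9>5]
(A,Q,Z): not NE [P1→B gives 8>6; P2→P gives 8>7; P3→X gives 9>4]
(A,Q,W): not NE [P1→D gives 8>6; P3→X gives 9>4]
(B,P,X): not NE [P1→A gives 9>8; P2→Q gives 6>1]
(B,P,Y): not NE [P3→W gives 3>0]
(B,P,Z): not NE [P3→W gives 3>2]
(B,P,W): not NE [P1→A gives 9>4; P2→Q gives 8>5]
(B,Q,X): not NE [P1→D gives 9>5]
(B,Q,Y): not NE [P2→P gives 6>3; P3→X gives 8>1]
(B,Q,Z): not NE [P2→P gives 7>5; P3→X gives 8>1]
(B,Q,W): not NE [P1→D gives 8>5; P3→X gives 8>1]
(C,P,X): not NE [P1→A gives 9>1; P3→Y gives 7>6]
(C,P,Y): not NE [P1→B gives 7>5]
(C,P,Z): not NE [P1→B gives 6>0; P2→Q gives 7>4; P3→Y gives 7>6]
(C,P,W): not NE [P1→A gives 9>8; P3→Y gives 7>1]
(C,Q,X): not NE [P1→D gives 9>6; P2→P gives 3>0; P3→Y gives 8>6]
(C,Q,Y): not NE [P1→B gives 10>8]
(C,Q,Z): not NE [P1→B gives 8>6; P3→Y gives 8>0]
(C,Q,W): not NE [P1→D gives 8>6; P2→P gives 8>1; P3→Y gives 8>1]
(D,P,X): not NE [P1→A gives 9>3; P3→Y gives 8>3]
(D,P,Y): not NE [P1→B gives 7>6; P2→Q gives 8>3]
(D,P,Z): not NE [P1→B gives 6>4; P2→Q gives 9>1; P3→Y gives 8>1]
(D,P,W): not NE [P1→A gives 9>6; P3→Y gives 8>2]
(D,Q,X): not NE [P2→P gives 8>5]
(D,Q,Y): not NE [P1→B gives 10>5; P3→X gives 6>3]
(D,Q,Z): not NE [P1→B gives 8>7; P3→X gives 6>4]
(D,Q,W): not NE [P2→P gives 4>3; P3→X gives 6>5]

PSNE: ∅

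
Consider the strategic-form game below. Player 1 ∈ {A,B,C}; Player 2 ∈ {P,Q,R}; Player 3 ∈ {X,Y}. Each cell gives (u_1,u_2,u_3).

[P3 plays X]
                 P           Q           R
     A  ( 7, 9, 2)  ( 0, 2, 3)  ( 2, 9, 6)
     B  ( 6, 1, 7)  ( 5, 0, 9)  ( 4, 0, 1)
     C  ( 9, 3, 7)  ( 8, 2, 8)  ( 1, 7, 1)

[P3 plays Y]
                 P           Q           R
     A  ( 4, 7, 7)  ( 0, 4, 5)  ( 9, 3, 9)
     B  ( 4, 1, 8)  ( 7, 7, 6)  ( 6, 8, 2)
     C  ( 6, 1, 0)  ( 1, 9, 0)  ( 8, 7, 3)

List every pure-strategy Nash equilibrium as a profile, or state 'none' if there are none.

PSNE: ∅

(A,P,X): not NE [P1→C gives 9>7; P3→Y gives 7>2]
(A,P,Y): not NE [P1→C gives 6>4]
(A,Q,X): not NE [P1→C gives 8>0; P2→R gives 9>2; P3→Y gives 5>3]
(A,Q,Y): not NE [P1→B gives 7>0; P2→P gives 7>4]
(A,R,X): not NE [P1→B gives 4>2; P3→Y gives 9>6]
(A,R,Y): not NE [P2→P gives 7>3]
(B,P,X): not NE [P1→C gives 9>6; P3→Y gives 8>7]
(B,P,Y): not NE [P1→C gives 6>4; P2→R gives 8>1]
(B,Q,X): not NE [P1→C gives 8>5; P2→P gives 1>0]
(B,Q,Y): not NE [P2→R gives 8>7; P3→X gives 9>6]
(B,R,X): not NE [P2→P gives 1>0; P3→Y gives 2>1]
(B,R,Y): not NE [P1→A gives 9>6]
(C,P,X): not NE [P2→R gives 7>3]
(C,P,Y): not NE [P2→Q gives 9>1; P3→X gives 7>0]
(C,Q,X): not NE [P2→R gives 7>2]
(C,Q,Y): not NE [P1→B gives 7>1; P3→X gives 8>0]
(C,R,X): not NE [P1→B gives 4>1; P3→Y gives 3>1]
(C,R,Y): not NE [P1→A gives 9>8; P2→Q gives 9>7]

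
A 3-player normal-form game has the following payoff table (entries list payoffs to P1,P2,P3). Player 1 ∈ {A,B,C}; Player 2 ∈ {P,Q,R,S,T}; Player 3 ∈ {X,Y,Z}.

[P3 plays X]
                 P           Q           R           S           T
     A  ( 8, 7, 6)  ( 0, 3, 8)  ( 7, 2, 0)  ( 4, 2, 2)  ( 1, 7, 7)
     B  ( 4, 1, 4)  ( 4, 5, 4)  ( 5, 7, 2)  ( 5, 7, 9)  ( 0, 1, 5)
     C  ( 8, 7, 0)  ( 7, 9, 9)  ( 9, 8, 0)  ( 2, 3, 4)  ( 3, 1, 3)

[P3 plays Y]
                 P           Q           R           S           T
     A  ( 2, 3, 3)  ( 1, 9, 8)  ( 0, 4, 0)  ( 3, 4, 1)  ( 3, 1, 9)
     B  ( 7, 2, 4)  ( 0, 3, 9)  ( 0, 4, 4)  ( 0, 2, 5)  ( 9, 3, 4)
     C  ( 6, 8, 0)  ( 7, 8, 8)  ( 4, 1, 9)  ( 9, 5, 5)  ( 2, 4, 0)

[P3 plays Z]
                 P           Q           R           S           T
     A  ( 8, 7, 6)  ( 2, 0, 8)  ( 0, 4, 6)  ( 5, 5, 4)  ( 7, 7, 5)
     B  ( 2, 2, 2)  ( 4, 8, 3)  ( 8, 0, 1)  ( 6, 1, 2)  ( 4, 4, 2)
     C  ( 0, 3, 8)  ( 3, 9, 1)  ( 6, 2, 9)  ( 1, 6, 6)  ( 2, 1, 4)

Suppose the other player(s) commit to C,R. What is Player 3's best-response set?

u_3(X vs C,R) = 0
u_3(Y vs C,R) = 9
u_3(Z vs C,R) = 9
max payoff 9 at {Y,Z}

P3 best: {Y,Z}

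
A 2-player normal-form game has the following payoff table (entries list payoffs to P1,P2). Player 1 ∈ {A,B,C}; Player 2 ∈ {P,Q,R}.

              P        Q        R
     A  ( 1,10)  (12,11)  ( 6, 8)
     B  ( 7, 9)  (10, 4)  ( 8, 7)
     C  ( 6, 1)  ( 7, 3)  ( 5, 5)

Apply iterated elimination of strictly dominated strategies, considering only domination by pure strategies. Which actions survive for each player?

Remaining: P1:{A,B} P2:{P,Q}

P1 drop C (B beats it: P:7>6 Q:10>7 R:8>5)
P2 drop R (P beats it: A:10>8 B:9>7)
P1→{A,B} P2→{P,Q}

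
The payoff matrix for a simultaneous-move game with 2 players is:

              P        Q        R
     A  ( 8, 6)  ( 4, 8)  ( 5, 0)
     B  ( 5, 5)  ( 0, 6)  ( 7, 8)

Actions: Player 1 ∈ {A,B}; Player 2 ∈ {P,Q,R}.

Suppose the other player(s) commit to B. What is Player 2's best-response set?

argmax u_2 = {R}

u_2(P vs B) = 5
u_2(Q vs B) = 6
u_2(R vs B) = 8
max payoff 8 at {R}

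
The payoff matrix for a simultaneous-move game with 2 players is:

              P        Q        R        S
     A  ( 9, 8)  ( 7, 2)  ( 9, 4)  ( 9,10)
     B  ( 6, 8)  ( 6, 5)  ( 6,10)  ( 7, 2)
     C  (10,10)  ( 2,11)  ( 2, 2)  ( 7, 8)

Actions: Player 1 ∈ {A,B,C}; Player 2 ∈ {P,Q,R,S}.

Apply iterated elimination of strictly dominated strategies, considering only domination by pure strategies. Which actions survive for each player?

P1 drop B (A beats it: P:9>6 Q:7>6 R:9>6 S:9>7)
P2 drop R (P beats it: A:8>4 C:10>2)
P1→{A,C} P2→{P,Q,S}

Survivors P1:{A,C} P2:{P,Q,S}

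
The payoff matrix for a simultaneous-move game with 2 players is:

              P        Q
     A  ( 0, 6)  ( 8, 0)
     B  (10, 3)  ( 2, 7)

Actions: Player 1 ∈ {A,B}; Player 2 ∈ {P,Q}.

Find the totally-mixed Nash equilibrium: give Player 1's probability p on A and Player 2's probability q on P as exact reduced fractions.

P1 indiff ⇒ q·0+(1-q)·8 = q·10+(1-q)·2 ⇒ q(-10) = (1-q)(-6) ⇒ q = 3/8
P2 indiff ⇒ p·6+(1-p)·3 = p·0+(1-p)·7 ⇒ p(6) = (1-p)(4) ⇒ p = 2/5

P1 mixes 2/5 on A; P2 mixes 3/8 on P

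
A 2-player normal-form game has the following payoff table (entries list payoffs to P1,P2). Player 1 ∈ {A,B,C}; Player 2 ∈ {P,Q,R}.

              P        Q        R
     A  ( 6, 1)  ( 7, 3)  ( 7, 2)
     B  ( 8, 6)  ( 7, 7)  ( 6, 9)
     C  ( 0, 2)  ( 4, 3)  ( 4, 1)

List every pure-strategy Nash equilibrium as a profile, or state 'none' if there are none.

NE set: (A,Q)

(A,P): not NE [P1→B gives 8>6; P2→Q gives 3>1]
(A,Q): NE
(A,R): not NE [P2→Q gives 3>2]
(B,P): not NE [P2→R gives 9>6]
(B,Q): not NE [P2→R gives 9>7]
(B,R): not NE [P1→A gives 7>6]
(C,P): not NE [P1→B gives 8>0; P2→Q gives 3>2]
(C,Q): not NE [P1→B gives 7>4]
(C,R): not NE [P1→A gives 7>4; P2→Q gives 3>1]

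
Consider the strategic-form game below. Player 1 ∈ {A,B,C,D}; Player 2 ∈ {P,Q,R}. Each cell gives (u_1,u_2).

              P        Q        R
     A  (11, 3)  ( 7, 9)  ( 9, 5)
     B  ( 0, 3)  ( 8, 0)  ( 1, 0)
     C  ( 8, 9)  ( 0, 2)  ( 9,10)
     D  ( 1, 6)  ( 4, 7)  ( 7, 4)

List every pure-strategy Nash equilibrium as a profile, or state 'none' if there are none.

PSNE = {(C,R)}

(A,P): not NE [P2→Q gives 9>3]
(A,Q): not NE [P1→B gives 8>7]
(A,R): not NE [P2→Q gives 9>5]
(B,P): not NE [P1→A gives 11>0]
(B,Q): not NE [P2→P gives 3>0]
(B,R): not NE [P1→C gives 9>1; P2→P gives 3>0]
(C,P): not NE [P1→A gives 11>8; P2→R gives 10>9]
(C,Q): not NE [P1→B gives 8>0; P2→R gives 10>2]
(C,R): NE
(D,P): not NE [P1→A gives 11>1; P2→Q gives 7>6]
(D,Q): not NE [P1→B gives 8>4]
(D,R): not NE [P1→C gives 9>7; P2→Q gives 7>4]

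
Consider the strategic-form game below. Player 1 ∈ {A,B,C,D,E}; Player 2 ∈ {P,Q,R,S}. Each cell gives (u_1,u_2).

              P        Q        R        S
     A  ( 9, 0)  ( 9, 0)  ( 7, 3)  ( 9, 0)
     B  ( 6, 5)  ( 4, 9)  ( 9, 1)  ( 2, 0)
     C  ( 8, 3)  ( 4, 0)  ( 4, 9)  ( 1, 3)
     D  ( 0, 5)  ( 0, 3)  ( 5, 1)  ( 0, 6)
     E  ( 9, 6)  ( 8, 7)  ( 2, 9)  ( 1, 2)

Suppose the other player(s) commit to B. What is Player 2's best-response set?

P2 best: {Q}

u_2(P vs B) = 5
u_2(Q vs B) = 9
u_2(R vs B) = 1
u_2(S vs B) = 0
max payoff 9 at {Q}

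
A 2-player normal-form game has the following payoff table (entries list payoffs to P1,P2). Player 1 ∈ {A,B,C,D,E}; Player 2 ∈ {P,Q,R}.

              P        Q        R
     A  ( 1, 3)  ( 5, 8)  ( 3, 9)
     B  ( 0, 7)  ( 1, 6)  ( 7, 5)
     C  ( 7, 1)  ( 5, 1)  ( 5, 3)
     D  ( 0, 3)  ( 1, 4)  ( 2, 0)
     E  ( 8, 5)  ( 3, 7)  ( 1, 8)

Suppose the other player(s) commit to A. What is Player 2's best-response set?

u_2(P vs A) = 3
u_2(Q vs A) = 8
u_2(R vs A) = 9
max payoff 9 at {R}

P2 best: {R}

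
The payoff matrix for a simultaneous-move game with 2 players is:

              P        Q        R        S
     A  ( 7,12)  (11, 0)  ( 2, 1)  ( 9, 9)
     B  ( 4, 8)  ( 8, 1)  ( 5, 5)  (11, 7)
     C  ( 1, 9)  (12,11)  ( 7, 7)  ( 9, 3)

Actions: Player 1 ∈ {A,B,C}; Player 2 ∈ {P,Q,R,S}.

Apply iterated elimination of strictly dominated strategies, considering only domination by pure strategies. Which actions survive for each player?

Remaining: P1:{A,C} P2:{P,Q}

P2 drop R (P beats it: A:12>1 B:8>5 C:9>7)
P2 drop S (P beats it: A:12>9 B:8>7 C:9>3)
P1 drop B (A beats it: P:7>4 Q:11>8)
P1→{A,C} P2→{P,Q}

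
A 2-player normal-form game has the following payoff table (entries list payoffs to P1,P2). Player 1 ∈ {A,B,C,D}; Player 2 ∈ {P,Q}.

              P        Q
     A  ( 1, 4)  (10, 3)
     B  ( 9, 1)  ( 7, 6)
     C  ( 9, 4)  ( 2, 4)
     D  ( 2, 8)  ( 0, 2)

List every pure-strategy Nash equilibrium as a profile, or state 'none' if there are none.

Nash profiles: (C,P)

(A,P): not NE [P1→C gives 9>1]
(A,Q): not NE [P2→P gives 4>3]
(B,P): not NE [P2→Q gives 6>1]
(B,Q): not NE [P1→A gives 10>7]
(C,P): NE
(C,Q): not NE [P1→A gives 10>2]
(D,P): not NE [P1→C gives 9>2]
(D,Q): not NE [P1→A gives 10>0; P2→P gives 8>2]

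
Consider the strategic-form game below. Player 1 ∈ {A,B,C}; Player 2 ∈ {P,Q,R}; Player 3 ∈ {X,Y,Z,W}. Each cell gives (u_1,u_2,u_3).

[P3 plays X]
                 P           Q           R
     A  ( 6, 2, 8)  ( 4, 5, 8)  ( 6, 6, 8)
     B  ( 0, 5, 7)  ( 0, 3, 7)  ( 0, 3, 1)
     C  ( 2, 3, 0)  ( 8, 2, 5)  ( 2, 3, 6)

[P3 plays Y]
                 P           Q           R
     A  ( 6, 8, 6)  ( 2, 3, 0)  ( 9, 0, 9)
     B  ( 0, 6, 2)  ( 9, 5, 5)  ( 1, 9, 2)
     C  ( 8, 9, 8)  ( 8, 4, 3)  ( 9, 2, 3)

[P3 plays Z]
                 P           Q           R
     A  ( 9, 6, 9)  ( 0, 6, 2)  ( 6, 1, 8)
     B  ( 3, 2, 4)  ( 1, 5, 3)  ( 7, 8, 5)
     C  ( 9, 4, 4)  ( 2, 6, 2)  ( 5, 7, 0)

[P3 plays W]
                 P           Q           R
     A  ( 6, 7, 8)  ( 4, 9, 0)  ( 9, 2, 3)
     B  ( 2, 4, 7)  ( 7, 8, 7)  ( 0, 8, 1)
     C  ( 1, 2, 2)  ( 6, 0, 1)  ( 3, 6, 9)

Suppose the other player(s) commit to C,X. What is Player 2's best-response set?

u_2(P vs C,X) = 3
u_2(Q vs C,X) = 2
u_2(R vs C,X) = 3
max payoff 3 at {P,R}

P2 best: {P,R}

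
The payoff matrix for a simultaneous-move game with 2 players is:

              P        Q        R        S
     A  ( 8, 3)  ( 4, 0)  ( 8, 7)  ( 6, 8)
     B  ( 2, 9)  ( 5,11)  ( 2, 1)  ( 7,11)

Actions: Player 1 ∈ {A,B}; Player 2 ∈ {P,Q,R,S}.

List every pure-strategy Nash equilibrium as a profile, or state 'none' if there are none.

Nash profiles: (B,Q), (B,S)

(A,P): not NE [P2→S gives 8>3]
(A,Q): not NE [P1→B gives 5>4; P2→S gives 8>0]
(A,R): not NE [P2→S gives 8>7]
(A,S): not NE [P1→B gives 7>6]
(B,P): not NE [P1→A gives 8>2; P2→S gives 11>9]
(B,Q): NE
(B,R): not NE [P1→A gives 8>2; P2→S gives 11>1]
(B,S): NE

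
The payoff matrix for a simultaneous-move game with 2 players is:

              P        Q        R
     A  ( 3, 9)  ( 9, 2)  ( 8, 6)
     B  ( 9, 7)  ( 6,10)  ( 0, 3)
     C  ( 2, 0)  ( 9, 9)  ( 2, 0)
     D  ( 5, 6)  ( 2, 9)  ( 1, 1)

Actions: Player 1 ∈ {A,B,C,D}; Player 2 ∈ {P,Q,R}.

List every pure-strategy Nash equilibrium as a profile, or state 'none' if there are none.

(A,P): not NE [P1→B gives 9>3]
(A,Q): not NE [P2→P gives 9>2]
(A,R): not NE [P2→P gives 9>6]
(B,P): not NE [P2→Q gives 10>7]
(B,Q): not NE [P1→C gives 9>6]
(B,R): not NE [P1→A gives 8>0; P2→Q gives 10>3]
(C,P): not NE [P1→B gives 9>2; P2→Q gives 9>0]
(C,Q): NE
(C,R): not NE [P1→A gives 8>2; P2→Q gives 9>0]
(D,P): not NE [P1→B gives 9>5; P2→Q gives 9>6]
(D,Q): not NE [P1→C gives 9>2]
(D,R): not NE [P1→A gives 8>1; P2→Q gives 9>1]

Nash profiles: (C,Q)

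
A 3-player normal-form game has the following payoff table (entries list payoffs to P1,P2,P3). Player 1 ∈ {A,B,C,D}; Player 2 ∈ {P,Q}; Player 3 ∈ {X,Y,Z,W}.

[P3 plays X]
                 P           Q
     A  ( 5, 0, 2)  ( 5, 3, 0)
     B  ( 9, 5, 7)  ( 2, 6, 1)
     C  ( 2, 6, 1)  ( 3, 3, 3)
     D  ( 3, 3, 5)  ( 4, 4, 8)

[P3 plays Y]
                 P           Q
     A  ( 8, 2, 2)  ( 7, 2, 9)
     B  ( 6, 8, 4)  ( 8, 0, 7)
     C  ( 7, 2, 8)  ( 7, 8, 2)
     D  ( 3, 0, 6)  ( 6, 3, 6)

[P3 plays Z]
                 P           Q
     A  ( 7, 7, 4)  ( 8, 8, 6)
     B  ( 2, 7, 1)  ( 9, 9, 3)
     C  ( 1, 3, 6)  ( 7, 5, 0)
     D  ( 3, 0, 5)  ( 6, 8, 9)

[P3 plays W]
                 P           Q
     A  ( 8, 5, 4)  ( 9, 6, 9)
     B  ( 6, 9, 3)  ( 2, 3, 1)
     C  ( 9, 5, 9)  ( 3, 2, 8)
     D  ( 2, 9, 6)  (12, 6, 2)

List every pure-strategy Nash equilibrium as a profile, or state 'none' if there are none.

(A,P,X): not NE [P1→B gives 9>5; P2→Q gives 3>0; P3→W gives 4>2]
(A,P,Y): not NE [P3→W gives 4>2]
(A,P,Z): not NE [P2→Q gives 8>7]
(A,P,W): not NE [P1→C gives 9>8; P2→Q gives 6>5]
(A,Q,X): not NE [P3→W gives 9>0]
(A,Q,Y): not NE [P1→B gives 8>7]
(A,Q,Z): not NE [P1→B gives 9>8; P3→W gives 9>6]
(A,Q,W): not NE [P1→D gives 12>9]
(B,P,X): not NE [P2→Q gives 6>5]
(B,P,Y): not NE [P1→A gives 8>6; P3→X gives 7>4]
(B,P,Z): not NE [P1→A gives 7>2; P2→Q gives 9>7; P3→X gives 7>1]
(B,P,W): not NE [P1→C gives 9>6; P3→X gives 7>3]
(B,Q,X): not NE [P1→A gives 5>2; P3→Y gives 7>1]
(B,Q,Y): not NE [P2→P gives 8>0]
(B,Q,Z): not NE [P3→Y gives 7>3]
(B,Q,W): not NE [P1→D gives 12>2; P2→P gives 9>3; P3→Y gives 7>1]
(C,P,X): not NE [P1→B gives 9>2; P3→W gives 9>1]
(C,P,Y): not NE [P1→A gives 8>7; P2→Q gives 8>2; P3→W gives 9>8]
(C,P,Z): not NE [P1→A gives 7>1; P2→Q gives 5>3; P3→W gives 9>6]
(C,P,W): NE
(C,Q,X): not NE [P1→A gives 5>3; P2→P gives 6>3; P3→W gives 8>3]
(C,Q,Y): not NE [P1→B gives 8>7; P3→W gives 8>2]
(C,Q,Z): not NE [P1→B gives 9>7; P3→W gives 8>0]
(C,Q,W): not NE [P1→D gives 12>3; P2→P gives 5>2]
(D,P,X): not NE [P1→B gives 9>3; P2→Q gives 4>3; P3→W gives 6>5]
(D,P,Y): not NE [P1→A gives 8>3; P2→Q gives 3>0]
(D,P,Z): not NE [P1→A gives 7>3; P2→Q gives 8>0; P3→W gives 6>5]
(D,P,W): not NE [P1→C gives 9>2]
(D,Q,X): not NE [P1→A gives 5>4; P3→Z gives 9>8]
(D,Q,Y): not NE [P1→B gives 8>6; P3→Z gives 9>6]
(D,Q,Z): not NE [P1→B gives 9>6]
(D,Q,W): not NE [P2→P gives 9>6; P3→Z gives 9>2]

Nash profiles: (C,P,W)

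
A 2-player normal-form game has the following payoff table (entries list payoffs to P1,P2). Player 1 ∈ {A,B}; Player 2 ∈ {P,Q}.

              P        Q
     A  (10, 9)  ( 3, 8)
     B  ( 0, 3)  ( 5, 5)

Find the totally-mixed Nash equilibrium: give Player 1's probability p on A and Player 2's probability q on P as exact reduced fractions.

P1 indiff ⇒ q·10+(1-q)·3 = q·0+(1-q)·5 ⇒ q(10) = (1-q)(2) ⇒ q = 1/6
P2 indiff ⇒ p·9+(1-p)·3 = p·8+(1-p)·5 ⇒ p(1) = (1-p)(2) ⇒ p = 2/3

(p,q) = (2/3, 1/6)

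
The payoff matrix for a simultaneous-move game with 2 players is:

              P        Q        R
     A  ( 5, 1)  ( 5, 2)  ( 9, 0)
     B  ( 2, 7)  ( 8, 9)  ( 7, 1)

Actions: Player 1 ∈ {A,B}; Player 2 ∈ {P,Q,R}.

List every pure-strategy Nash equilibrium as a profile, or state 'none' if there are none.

(A,P): not NE [P2→Q gives 2>1]
(A,Q): not NE [P1→B gives 8>5]
(A,R): not NE [P2→Q gives 2>0]
(B,P): not NE [P1→A gives 5>2; P2→Q gives 9>7]
(B,Q): NE
(B,R): not NE [P1→A gives 9>7; P2→Q gives 9>1]

Nash profiles: (B,Q)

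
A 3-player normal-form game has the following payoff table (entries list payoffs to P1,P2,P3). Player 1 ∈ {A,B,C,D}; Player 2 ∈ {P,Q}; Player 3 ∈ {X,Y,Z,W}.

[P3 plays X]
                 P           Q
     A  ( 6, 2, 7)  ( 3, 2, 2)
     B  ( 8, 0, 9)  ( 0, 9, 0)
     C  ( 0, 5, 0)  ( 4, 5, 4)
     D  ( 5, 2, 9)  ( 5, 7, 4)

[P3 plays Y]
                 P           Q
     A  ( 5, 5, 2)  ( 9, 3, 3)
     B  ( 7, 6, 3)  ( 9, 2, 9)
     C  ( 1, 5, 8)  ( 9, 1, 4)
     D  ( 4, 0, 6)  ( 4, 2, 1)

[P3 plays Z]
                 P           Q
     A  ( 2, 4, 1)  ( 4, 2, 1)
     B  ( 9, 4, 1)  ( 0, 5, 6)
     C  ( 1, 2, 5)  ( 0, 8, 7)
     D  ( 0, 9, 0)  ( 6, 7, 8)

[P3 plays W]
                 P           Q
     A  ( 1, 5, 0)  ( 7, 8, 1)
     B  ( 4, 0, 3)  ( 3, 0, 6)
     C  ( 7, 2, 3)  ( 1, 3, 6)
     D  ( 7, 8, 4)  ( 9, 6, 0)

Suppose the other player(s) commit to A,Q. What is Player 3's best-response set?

u_3(X vs A,Q) = 2
u_3(Y vs A,Q) = 3
u_3(Z vs A,Q) = 1
u_3(W vs A,Q) = 1
max payoff 3 at {Y}

P3 best: {Y}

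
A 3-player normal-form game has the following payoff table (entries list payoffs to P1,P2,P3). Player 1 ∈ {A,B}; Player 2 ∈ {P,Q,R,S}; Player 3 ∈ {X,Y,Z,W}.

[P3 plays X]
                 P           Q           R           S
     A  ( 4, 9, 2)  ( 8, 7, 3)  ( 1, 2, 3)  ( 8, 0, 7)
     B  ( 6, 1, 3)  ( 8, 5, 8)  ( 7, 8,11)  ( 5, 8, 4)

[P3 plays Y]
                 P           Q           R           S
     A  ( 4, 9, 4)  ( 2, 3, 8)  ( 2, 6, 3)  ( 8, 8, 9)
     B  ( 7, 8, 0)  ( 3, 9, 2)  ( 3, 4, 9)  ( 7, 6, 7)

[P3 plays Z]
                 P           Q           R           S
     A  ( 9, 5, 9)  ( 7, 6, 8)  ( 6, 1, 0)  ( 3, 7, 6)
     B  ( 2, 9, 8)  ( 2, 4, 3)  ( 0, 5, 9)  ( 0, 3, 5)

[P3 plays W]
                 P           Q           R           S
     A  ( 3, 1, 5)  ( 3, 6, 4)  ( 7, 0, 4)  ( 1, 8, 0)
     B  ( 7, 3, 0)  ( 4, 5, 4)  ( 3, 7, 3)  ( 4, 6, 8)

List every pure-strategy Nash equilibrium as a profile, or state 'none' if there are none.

(A,P,X): not NE [P1→B gives 6>4; P3→Z gives 9>2]
(A,P,Y): not NE [P1→B gives 7>4; P3→Z gives 9>4]
(A,P,Z): not NE [P2→S gives 7>5]
(A,P,W): not NE [P1→B gives 7>3; P2→S gives 8>1; P3→Z gives 9>5]
(A,Q,X): not NE [P2→P gives 9>7; P3→Z gives 8>3]
(A,Q,Y): not NE [P1→B gives 3>2; P2→P gives 9>3]
(A,Q,Z): not NE [P2→S gives 7>6]
(A,Q,W): not NE [P1→B gives 4>3; P2→S gives 8>6; P3→Z gives 8>4]
(A,R,X): not NE [P1→B gives 7>1; P2→P gives 9>2; P3→W gives 4>3]
(A,R,Y): not NE [P1→B gives 3>2; P2→P gives 9>6; P3→W gives 4>3]
(A,R,Z): not NE [P2→S gives 7>1; P3→W gives 4>0]
(A,R,W): not NE [P2→S gives 8>0]
(A,S,X): not NE [P2→P gives 9>0; P3→Y gives 9>7]
(A,S,Y): not NE [P2→P gives 9>8]
(A,S,Z): not NE [P3→Y gives 9>6]
(A,S,W): not NE [P1→B gives 4>1; P3→Y gives 9>0]
(B,P,X): not NE [P2→S gives 8>1; P3→Z gives 8>3]
(B,P,Y): not NE [P2→Q gives 9>8; P3→Z gives 8>0]
(B,P,Z): not NE [P1→A gives 9>2]
(B,P,W): not NE [P2→R gives 7>3; P3→Z gives 8>0]
(B,Q,X): not NE [P2→S gives 8>5]
(B,Q,Y): not NE [P3→X gives 8>2]
(B,Q,Z): not NE [P1→A gives 7>2; P2→P gives 9>4; P3→X gives 8>3]
(B,Q,W): not NE [P2→R gives 7>5; P3→X gives 8>4]
(B,R,X): NE
(B,R,Y): not NE [P2→Q gives 9>4; P3→X gives 11>9]
(B,R,Z): not NE [P1→A gives 6>0; P2→P gives 9>5; P3→X gives 11>9]
(B,R,W): not NE [P1→A gives 7>3; P3→X gives 11>3]
(B,S,X): not NE [P1→A gives 8>5; P3→W gives 8>4]
(B,S,Y): not NE [P1→A gives 8>7; P2→Q gives 9>6; P3→W gives 8>7]
(B,S,Z): not NE [P1→A gives 3>0; P2→P gives 9>3; P3→W gives 8>5]
(B,S,W): not NE [P2→R gives 7>6]

PSNE = {(B,R,X)}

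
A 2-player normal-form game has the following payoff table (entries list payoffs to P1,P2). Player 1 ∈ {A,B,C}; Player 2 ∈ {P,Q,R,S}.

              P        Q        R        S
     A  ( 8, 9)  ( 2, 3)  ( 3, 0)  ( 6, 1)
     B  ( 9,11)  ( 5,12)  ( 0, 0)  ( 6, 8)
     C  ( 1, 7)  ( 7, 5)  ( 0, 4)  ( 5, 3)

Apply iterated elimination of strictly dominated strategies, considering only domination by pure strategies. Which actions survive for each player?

Remaining: P1:{B,C} P2:{P,Q}

P2 drop R (P beats it: A:9>0 B:11>0 C:7>4)
P2 drop S (P beats it: A:9>1 B:11>8 C:7>3)
P1 drop A (B beats it: P:9>8 Q:5>2)
P1→{B,C} P2→{P,Q}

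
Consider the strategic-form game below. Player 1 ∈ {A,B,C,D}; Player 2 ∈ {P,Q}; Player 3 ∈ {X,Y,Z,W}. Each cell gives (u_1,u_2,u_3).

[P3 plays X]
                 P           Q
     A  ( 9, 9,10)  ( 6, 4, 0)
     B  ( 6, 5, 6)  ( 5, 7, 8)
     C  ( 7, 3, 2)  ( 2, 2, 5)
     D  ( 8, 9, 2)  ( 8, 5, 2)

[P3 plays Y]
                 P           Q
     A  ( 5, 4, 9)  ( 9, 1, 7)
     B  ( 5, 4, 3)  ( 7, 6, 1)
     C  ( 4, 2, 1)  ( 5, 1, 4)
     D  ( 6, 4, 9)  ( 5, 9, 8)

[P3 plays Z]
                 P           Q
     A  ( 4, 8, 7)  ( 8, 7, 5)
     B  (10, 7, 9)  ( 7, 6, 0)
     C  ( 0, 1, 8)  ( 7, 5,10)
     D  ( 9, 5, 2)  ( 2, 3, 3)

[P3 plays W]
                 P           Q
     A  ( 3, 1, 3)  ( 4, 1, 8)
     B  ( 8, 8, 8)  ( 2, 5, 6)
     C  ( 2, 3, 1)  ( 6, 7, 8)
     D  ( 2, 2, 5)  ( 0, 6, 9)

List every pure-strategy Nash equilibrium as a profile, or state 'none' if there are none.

(A,P,X): NE
(A,P,Y): not NE [P1→D gives 6>5; P3→X gives 10>9]
(A,P,Z): not NE [P1→B gives 10>4; P3→X gives 10>7]
(A,P,W): not NE [P1→B gives 8>3; P3→X gives 10>3]
(A,Q,X): not NE [P1→D gives 8>6; P2→P gives 9>4; P3→W gives 8>0]
(A,Q,Y): not NE [P2→P gives 4>1; P3→W gives 8>7]
(A,Q,Z): not NE [P2→P gives 8>7; P3→W gives 8>5]
(A,Q,W): not NE [P1→C gives 6>4]
(B,P,X): not NE [P1→A gives 9>6; P2→Q gives 7>5; P3→Z gives 9>6]
(B,P,Y): not NE [P1→D gives 6>5; P2→Q gives 6>4; P3→Z gives 9>3]
(B,P,Z): NE
(B,P,W): not NE [P3→Z gives 9>8]
(B,Q,X): not NE [P1→D gives 8>5]
(B,Q,Y): not NE [P1→A gives 9>7; P3→X gives 8>1]
(B,Q,Z): not NE [P1→A gives 8>7; P2→P gives 7>6; P3→X gives 8>0]
(B,Q,W): not NE [P1→C gives 6>2; P2→P gives 8>5; P3→X gives 8>6]
(C,P,X): not NE [P1→A gives 9>7; P3→Z gives 8>2]
(C,P,Y): not NE [P1→D gives 6>4; P3→Z gives 8>1]
(C,P,Z): not NE [P1→B gives 10>0; P2→Q gives 5>1]
(C,P,W): not NE [P1→B gives 8>2; P2→Q gives 7>3; P3→Z gives 8>1]
(C,Q,X): not NE [P1→D gives 8>2; P2→P gives 3>2; P3→Z gives 10>5]
(C,Q,Y): not NE [P1→A gives 9>5; P2→P gives 2>1; P3→Z gives 10>4]
(C,Q,Z): not NE [P1→A gives 8>7]
(C,Q,W): not NE [P3→Z gives 10>8]
(D,P,X): not NE [P1→A gives 9>8; P3→Y gives 9>2]
(D,P,Y): not NE [P2→Q gives 9>4]
(D,P,Z): not NE [P1→B gives 10>9; P3→Y gives 9>2]
(D,P,W): not NE [P1→B gives 8>2; P2→Q gives 6>2; P3→Y gives 9>5]
(D,Q,X): not NE [P2→P gives 9>5; P3→W gives 9>2]
(D,Q,Y): not NE [P1→A gives 9>5; P3→W gives 9>8]
(D,Q,Z): not NE [P1→A gives 8>2; P2→P gives 5>3; P3→W gives 9>3]
(D,Q,W): not NE [P1→C gives 6>0]

NE set: (A,P,X), (B,P,Z)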